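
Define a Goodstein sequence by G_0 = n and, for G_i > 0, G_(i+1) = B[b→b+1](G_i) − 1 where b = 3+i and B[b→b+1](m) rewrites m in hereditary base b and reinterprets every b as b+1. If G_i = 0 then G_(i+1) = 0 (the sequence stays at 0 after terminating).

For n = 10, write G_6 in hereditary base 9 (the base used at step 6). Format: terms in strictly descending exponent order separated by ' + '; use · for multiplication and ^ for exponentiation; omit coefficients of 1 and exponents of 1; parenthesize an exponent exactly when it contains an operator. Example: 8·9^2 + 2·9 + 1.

10 —HB3→ 3^2 + 1 —bump→ 4^2 + 1 = 17 —(−1)→ 16
16 —HB4→ 4^2 —bump→ 5^2 = 25 —(−1)→ 24
24 —HB5→ 4·5 + 4 —bump→ 4·6 + 4 = 28 —(−1)→ 27
27 —HB6→ 4·6 + 3 —bump→ 4·7 + 3 = 31 —(−1)→ 30
30 —HB7→ 4·7 + 2 —bump→ 4·8 + 2 = 34 —(−1)→ 33
33 —HB8→ 4·8 + 1 —bump→ 4·9 + 1 = 37 —(−1)→ 36

4·9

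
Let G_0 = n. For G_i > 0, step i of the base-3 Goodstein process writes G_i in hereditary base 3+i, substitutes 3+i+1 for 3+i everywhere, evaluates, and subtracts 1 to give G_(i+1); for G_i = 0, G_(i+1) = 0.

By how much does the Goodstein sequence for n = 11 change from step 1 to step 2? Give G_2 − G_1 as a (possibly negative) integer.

G_0 = 11. HB_3(11) = 3^2 + 2. Bump = 18. G_1 = 17.
G_1 = 17. HB_4(17) = 4^2 + 1. Bump = 26. G_2 = 25.

8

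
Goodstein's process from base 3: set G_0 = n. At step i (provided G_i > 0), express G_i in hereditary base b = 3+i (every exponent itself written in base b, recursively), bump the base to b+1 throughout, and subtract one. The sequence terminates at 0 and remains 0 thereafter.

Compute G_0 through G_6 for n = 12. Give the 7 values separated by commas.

12, 19, 27, 37, 49, 63, 69

12 —HB3→ 3^2 + 3 —bump→ 4^2 + 4 = 20 —(−1)→ 19
19 —HB4→ 4^2 + 3 —bump→ 5^2 + 3 = 28 —(−1)→ 27
27 —HB5→ 5^2 + 2 —bump→ 6^2 + 2 = 38 —(−1)→ 37
37 —HB6→ 6^2 + 1 —bump→ 7^2 + 1 = 50 —(−1)→ 49
49 —HB7→ 7^2 —bump→ 8^2 = 64 —(−1)→ 63
63 —HB8→ 7·8 + 7 —bump→ 7·9 + 7 = 70 —(−1)→ 69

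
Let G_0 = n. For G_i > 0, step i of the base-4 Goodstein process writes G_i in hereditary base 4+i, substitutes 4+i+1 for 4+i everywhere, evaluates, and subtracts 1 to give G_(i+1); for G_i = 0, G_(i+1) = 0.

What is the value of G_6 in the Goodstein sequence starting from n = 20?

base 4: 20 = 4^2 + 4; at 5: 5^2 + 5 = 30; next = 29
base 5: 29 = 5^2 + 4; at 6: 6^2 + 4 = 40; next = 39
base 6: 39 = 6^2 + 3; at 7: 7^2 + 3 = 52; next = 51
base 7: 51 = 7^2 + 2; at 8: 8^2 + 2 = 66; next = 65
base 8: 65 = 8^2 + 1; at 9: 9^2 + 1 = 82; next = 81
base 9: 81 = 9^2; at 10: 10^2 = 100; next = 99

99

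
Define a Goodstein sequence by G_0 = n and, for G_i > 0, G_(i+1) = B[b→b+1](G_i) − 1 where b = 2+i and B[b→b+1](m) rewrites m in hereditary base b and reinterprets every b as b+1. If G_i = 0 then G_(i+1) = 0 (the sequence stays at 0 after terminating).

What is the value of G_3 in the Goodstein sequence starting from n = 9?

9842

(0) 9|_2 = 2^(2 + 1) + 1 ↦ 3^(3 + 1) + 1|_3 = 82 ⇒ 81
(1) 81|_3 = 3^(3 + 1) ↦ 4^(4 + 1)|_4 = 1024 ⇒ 1023
(2) 1023|_4 = 3·4^4 + 3·4^3 + 3·4^2 + 3·4 + 3 ↦ 3·5^5 + 3·5^3 + 3·5^2 + 3·5 + 3|_5 = 9843 ⇒ 9842
(3) 9842|_5 = 3·5^5 + 3·5^3 + 3·5^2 + 3·5 + 2 ↦ 3·6^6 + 3·6^3 + 3·6^2 + 3·6 + 2|_6 = 140744 ⇒ 140743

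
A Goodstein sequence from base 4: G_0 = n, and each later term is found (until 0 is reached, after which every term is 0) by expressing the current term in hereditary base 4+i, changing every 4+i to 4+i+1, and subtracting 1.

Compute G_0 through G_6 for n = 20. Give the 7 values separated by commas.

20, 29, 39, 51, 65, 81, 99

G_0=20  [base 4] 4^2 + 4  →[4↦5]→  5^2 + 5 = 30  −1 ⇒ G_1=29
G_1=29  [base 5] 5^2 + 4  →[5↦6]→  6^2 + 4 = 40  −1 ⇒ G_2=39
G_2=39  [base 6] 6^2 + 3  →[6↦7]→  7^2 + 3 = 52  −1 ⇒ G_3=51
G_3=51  [base 7] 7^2 + 2  →[7↦8]→  8^2 + 2 = 66  −1 ⇒ G_4=65
G_4=65  [base 8] 8^2 + 1  →[8↦9]→  9^2 + 1 = 82  −1 ⇒ G_5=81
G_5=81  [base 9] 9^2  →[9↦10]→  10^2 = 100  −1 ⇒ G_6=99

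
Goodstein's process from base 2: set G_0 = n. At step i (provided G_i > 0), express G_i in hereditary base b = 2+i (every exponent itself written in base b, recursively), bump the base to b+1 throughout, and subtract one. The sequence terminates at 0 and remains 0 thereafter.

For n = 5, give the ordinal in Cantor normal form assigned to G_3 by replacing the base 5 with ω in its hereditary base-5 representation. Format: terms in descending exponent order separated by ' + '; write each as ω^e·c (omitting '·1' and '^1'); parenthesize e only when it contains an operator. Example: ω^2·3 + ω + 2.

G_0 = 5. HB_2(5) = 2^2 + 1. Bump = 28. G_1 = 27.
G_1 = 27. HB_3(27) = 3^3. Bump = 256. G_2 = 255.
G_2 = 255. HB_4(255) = 3·4^3 + 3·4^2 + 3·4 + 3. Bump = 468. G_3 = 467.
G_3 = 467. HB_5(467) = 3·5^3 + 3·5^2 + 3·5 + 2. Bump = 776. G_4 = 775.

ω^3·3 + ω^2·3 + ω·3 + 2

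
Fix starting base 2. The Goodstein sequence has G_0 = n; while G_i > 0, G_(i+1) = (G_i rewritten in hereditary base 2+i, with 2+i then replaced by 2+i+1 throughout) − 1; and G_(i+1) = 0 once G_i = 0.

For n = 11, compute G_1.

84

(0) 11|_2 = 2^(2 + 1) + 2 + 1 ↦ 3^(3 + 1) + 3 + 1|_3 = 85 ⇒ 84
(1) 84|_3 = 3^(3 + 1) + 3 ↦ 4^(4 + 1) + 4|_4 = 1028 ⇒ 1027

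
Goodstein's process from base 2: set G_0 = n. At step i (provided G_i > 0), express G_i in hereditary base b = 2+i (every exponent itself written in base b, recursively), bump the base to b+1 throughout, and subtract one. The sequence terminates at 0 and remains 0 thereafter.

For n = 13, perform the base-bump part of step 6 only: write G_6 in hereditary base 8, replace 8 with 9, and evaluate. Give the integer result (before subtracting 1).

G_0=13  [base 2] 2^(2 + 1) + 2^2 + 1  →[2↦3]→  3^(3 + 1) + 3^3 + 1 = 109  −1 ⇒ G_1=108
G_1=108  [base 3] 3^(3 + 1) + 3^3  →[3↦4]→  4^(4 + 1) + 4^4 = 1280  −1 ⇒ G_2=1279
G_2=1279  [base 4] 4^(4 + 1) + 3·4^3 + 3·4^2 + 3·4 + 3  →[4↦5]→  5^(5 + 1) + 3·5^3 + 3·5^2 + 3·5 + 3 = 16093  −1 ⇒ G_3=16092
G_3=16092  [base 5] 5^(5 + 1) + 3·5^3 + 3·5^2 + 3·5 + 2  →[5↦6]→  6^(6 + 1) + 3·6^3 + 3·6^2 + 3·6 + 2 = 280712  −1 ⇒ G_4=280711
G_4=280711  [base 6] 6^(6 + 1) + 3·6^3 + 3·6^2 + 3·6 + 1  →[6↦7]→  7^(7 + 1) + 3·7^3 + 3·7^2 + 3·7 + 1 = 5765999  −1 ⇒ G_5=5765998
G_5=5765998  [base 7] 7^(7 + 1) + 3·7^3 + 3·7^2 + 3·7  →[7↦8]→  8^(8 + 1) + 3·8^3 + 3·8^2 + 3·8 = 134219480  −1 ⇒ G_6=134219479

3486786856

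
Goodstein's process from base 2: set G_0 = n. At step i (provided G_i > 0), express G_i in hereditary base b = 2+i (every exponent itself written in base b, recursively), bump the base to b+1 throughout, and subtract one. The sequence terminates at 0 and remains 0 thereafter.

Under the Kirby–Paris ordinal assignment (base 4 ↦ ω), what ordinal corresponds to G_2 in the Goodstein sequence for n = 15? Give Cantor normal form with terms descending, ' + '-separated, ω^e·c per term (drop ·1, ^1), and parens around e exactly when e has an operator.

[0] 15 ≡ 2^(2 + 1) + 2^2 + 2 + 1 (base 2). Lift 3: 112. −1: 111.
[1] 111 ≡ 3^(3 + 1) + 3^3 + 3 (base 3). Lift 4: 1284. −1: 1283.
[2] 1283 ≡ 4^(4 + 1) + 4^4 + 3 (base 4). Lift 5: 18753. −1: 18752.

ω^(ω + 1) + ω^ω + 3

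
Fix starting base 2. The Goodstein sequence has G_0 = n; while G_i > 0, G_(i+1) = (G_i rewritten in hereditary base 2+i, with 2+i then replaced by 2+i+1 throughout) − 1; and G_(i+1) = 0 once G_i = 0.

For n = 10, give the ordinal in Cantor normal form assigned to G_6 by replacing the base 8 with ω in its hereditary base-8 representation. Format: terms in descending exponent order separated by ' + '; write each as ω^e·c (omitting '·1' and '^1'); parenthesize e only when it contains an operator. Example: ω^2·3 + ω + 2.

ω^ω·5 + ω^5·5 + ω^4·5 + ω^3·5 + ω^2·5 + ω·5 + 3

(0) 10|_2 = 2^(2 + 1) + 2 ↦ 3^(3 + 1) + 3|_3 = 84 ⇒ 83
(1) 83|_3 = 3^(3 + 1) + 2 ↦ 4^(4 + 1) + 2|_4 = 1026 ⇒ 1025
(2) 1025|_4 = 4^(4 + 1) + 1 ↦ 5^(5 + 1) + 1|_5 = 15626 ⇒ 15625
(3) 15625|_5 = 5^(5 + 1) ↦ 6^(6 + 1)|_6 = 279936 ⇒ 279935
(4) 279935|_6 = 5·6^6 + 5·6^5 + 5·6^4 + 5·6^3 + 5·6^2 + 5·6 + 5 ↦ 5·7^7 + 5·7^5 + 5·7^4 + 5·7^3 + 5·7^2 + 5·7 + 5|_7 = 4215755 ⇒ 4215754
(5) 4215754|_7 = 5·7^7 + 5·7^5 + 5·7^4 + 5·7^3 + 5·7^2 + 5·7 + 4 ↦ 5·8^8 + 5·8^5 + 5·8^4 + 5·8^3 + 5·8^2 + 5·8 + 4|_8 = 84073324 ⇒ 84073323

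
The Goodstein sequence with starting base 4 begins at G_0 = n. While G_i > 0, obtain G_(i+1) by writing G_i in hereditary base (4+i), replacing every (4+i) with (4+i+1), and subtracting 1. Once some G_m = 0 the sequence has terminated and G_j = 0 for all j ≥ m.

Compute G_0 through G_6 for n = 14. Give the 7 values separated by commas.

14, 16, 18, 20, 21, 22, 23

base 4: 14 = 3·4 + 2; at 5: 3·5 + 2 = 17; next = 16
base 5: 16 = 3·5 + 1; at 6: 3·6 + 1 = 19; next = 18
base 6: 18 = 3·6; at 7: 3·7 = 21; next = 20
base 7: 20 = 2·7 + 6; at 8: 2·8 + 6 = 22; next = 21
base 8: 21 = 2·8 + 5; at 9: 2·9 + 5 = 23; next = 22
base 9: 22 = 2·9 + 4; at 10: 2·10 + 4 = 24; next = 23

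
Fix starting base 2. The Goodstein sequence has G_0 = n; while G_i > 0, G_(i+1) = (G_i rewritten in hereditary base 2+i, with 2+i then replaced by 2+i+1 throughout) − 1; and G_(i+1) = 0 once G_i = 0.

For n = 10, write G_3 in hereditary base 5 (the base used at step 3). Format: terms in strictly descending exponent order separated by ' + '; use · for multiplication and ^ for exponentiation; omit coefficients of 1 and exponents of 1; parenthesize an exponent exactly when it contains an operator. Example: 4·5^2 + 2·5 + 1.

base 2: 10 = 2^(2 + 1) + 2; at 3: 3^(3 + 1) + 3 = 84; next = 83
base 3: 83 = 3^(3 + 1) + 2; at 4: 4^(4 + 1) + 2 = 1026; next = 1025
base 4: 1025 = 4^(4 + 1) + 1; at 5: 5^(5 + 1) + 1 = 15626; next = 15625
base 5: 15625 = 5^(5 + 1); at 6: 6^(6 + 1) = 279936; next = 279935

5^(5 + 1)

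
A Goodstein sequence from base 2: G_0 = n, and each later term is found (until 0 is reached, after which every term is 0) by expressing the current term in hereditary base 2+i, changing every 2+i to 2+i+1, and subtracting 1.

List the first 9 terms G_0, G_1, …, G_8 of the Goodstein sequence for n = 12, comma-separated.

12, 107, 1065, 15685, 280019, 5764910, 134217867, 3486784574, 100000000211

G_0 = 12. HB_2(12) = 2^(2 + 1) + 2^2. Bump = 108. G_1 = 107.
G_1 = 107. HB_3(107) = 3^(3 + 1) + 2·3^2 + 2·3 + 2. Bump = 1066. G_2 = 1065.
G_2 = 1065. HB_4(1065) = 4^(4 + 1) + 2·4^2 + 2·4 + 1. Bump = 15686. G_3 = 15685.
G_3 = 15685. HB_5(15685) = 5^(5 + 1) + 2·5^2 + 2·5. Bump = 280020. G_4 = 280019.
G_4 = 280019. HB_6(280019) = 6^(6 + 1) + 2·6^2 + 6 + 5. Bump = 5764911. G_5 = 5764910.
G_5 = 5764910. HB_7(5764910) = 7^(7 + 1) + 2·7^2 + 7 + 4. Bump = 134217868. G_6 = 134217867.
G_6 = 134217867. HB_8(134217867) = 8^(8 + 1) + 2·8^2 + 8 + 3. Bump = 3486784575. G_7 = 3486784574.
G_7 = 3486784574. HB_9(3486784574) = 9^(9 + 1) + 2·9^2 + 9 + 2. Bump = 100000000212. G_8 = 100000000211.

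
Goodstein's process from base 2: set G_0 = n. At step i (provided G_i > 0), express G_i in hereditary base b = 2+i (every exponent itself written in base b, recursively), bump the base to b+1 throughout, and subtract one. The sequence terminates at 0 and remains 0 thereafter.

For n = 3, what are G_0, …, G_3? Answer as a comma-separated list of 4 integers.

3, 3, 3, 2

G_0=3  [base 2] 2 + 1  →[2↦3]→  3 + 1 = 4  −1 ⇒ G_1=3
G_1=3  [base 3] 3  →[3↦4]→  4 = 4  −1 ⇒ G_2=3
G_2=3  [base 4] 3  →[4↦5]→  3 = 3  −1 ⇒ G_3=2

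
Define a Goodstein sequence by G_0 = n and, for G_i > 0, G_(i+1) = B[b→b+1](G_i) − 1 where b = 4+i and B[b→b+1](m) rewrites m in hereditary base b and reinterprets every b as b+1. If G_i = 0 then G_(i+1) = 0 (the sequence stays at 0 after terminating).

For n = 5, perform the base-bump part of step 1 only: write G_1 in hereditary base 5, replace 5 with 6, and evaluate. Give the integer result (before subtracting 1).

6

i=0: 5 = 4 + 1 (b=4); 4→5: 5 + 1 = 6; 6−1 = 5
i=1: 5 = 5 (b=5); 5→6: 6 = 6; 6−1 = 5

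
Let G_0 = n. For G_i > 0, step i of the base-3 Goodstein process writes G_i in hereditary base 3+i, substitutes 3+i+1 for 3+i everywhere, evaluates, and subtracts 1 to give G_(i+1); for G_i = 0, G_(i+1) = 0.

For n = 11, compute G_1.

17

base 3: 11 = 3^2 + 2; at 4: 4^2 + 2 = 18; next = 17
base 4: 17 = 4^2 + 1; at 5: 5^2 + 1 = 26; next = 25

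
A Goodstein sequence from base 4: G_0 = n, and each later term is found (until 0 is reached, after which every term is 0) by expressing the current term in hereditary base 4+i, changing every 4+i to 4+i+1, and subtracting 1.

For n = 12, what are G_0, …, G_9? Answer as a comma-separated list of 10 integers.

12, 14, 15, 16, 17, 18, 19, 19, 19, 19

G_0=12  [base 4] 3·4  →[4↦5]→  3·5 = 15  −1 ⇒ G_1=14
G_1=14  [base 5] 2·5 + 4  →[5↦6]→  2·6 + 4 = 16  −1 ⇒ G_2=15
G_2=15  [base 6] 2·6 + 3  →[6↦7]→  2·7 + 3 = 17  −1 ⇒ G_3=16
G_3=16  [base 7] 2·7 + 2  →[7↦8]→  2·8 + 2 = 18  −1 ⇒ G_4=17
G_4=17  [base 8] 2·8 + 1  →[8↦9]→  2·9 + 1 = 19  −1 ⇒ G_5=18
G_5=18  [base 9] 2·9  →[9↦10]→  2·10 = 20  −1 ⇒ G_6=19
G_6=19  [base 10] 10 + 9  →[10↦11]→  11 + 9 = 20  −1 ⇒ G_7=19
G_7=19  [base 11] 11 + 8  →[11↦12]→  12 + 8 = 20  −1 ⇒ G_8=19
G_8=19  [base 12] 12 + 7  →[12↦13]→  13 + 7 = 20  −1 ⇒ G_9=19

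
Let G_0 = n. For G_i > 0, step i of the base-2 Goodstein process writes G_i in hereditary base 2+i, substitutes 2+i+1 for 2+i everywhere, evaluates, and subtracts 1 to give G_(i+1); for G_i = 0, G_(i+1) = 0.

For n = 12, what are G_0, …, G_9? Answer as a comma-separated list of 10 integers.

12 —HB2→ 2^(2 + 1) + 2^2 —bump→ 3^(3 + 1) + 3^3 = 108 —(−1)→ 107
107 —HB3→ 3^(3 + 1) + 2·3^2 + 2·3 + 2 —bump→ 4^(4 + 1) + 2·4^2 + 2·4 + 2 = 1066 —(−1)→ 1065
1065 —HB4→ 4^(4 + 1) + 2·4^2 + 2·4 + 1 —bump→ 5^(5 + 1) + 2·5^2 + 2·5 + 1 = 15686 —(−1)→ 15685
15685 —HB5→ 5^(5 + 1) + 2·5^2 + 2·5 —bump→ 6^(6 + 1) + 2·6^2 + 2·6 = 280020 —(−1)→ 280019
280019 —HB6→ 6^(6 + 1) + 2·6^2 + 6 + 5 —bump→ 7^(7 + 1) + 2·7^2 + 7 + 5 = 5764911 —(−1)→ 5764910
5764910 —HB7→ 7^(7 + 1) + 2·7^2 + 7 + 4 —bump→ 8^(8 + 1) + 2·8^2 + 8 + 4 = 134217868 —(−1)→ 134217867
134217867 —HB8→ 8^(8 + 1) + 2·8^2 + 8 + 3 —bump→ 9^(9 + 1) + 2·9^2 + 9 + 3 = 3486784575 —(−1)→ 3486784574
3486784574 —HB9→ 9^(9 + 1) + 2·9^2 + 9 + 2 —bump→ 10^(10 + 1) + 2·10^2 + 10 + 2 = 100000000212 —(−1)→ 100000000211
100000000211 —HB10→ 10^(10 + 1) + 2·10^2 + 10 + 1 —bump→ 11^(11 + 1) + 2·11^2 + 11 + 1 = 3138428376975 —(−1)→ 3138428376974

12, 107, 1065, 15685, 280019, 5764910, 134217867, 3486784574, 100000000211, 3138428376974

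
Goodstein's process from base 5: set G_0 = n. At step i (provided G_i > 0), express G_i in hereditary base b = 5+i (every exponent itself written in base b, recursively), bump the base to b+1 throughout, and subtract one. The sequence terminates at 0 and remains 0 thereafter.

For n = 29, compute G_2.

51

[0] 29 ≡ 5^2 + 4 (base 5). Lift 6: 40. −1: 39.
[1] 39 ≡ 6^2 + 3 (base 6). Lift 7: 52. −1: 51.
[2] 51 ≡ 7^2 + 2 (base 7). Lift 8: 66. −1: 65.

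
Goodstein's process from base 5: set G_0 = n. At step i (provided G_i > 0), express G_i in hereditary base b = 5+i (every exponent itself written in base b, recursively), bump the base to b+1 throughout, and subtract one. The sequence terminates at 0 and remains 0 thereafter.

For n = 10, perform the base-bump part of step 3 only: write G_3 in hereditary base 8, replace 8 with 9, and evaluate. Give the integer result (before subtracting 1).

12

i=0: 10 = 2·5 (b=5); 5→6: 2·6 = 12; 12−1 = 11
i=1: 11 = 6 + 5 (b=6); 6→7: 7 + 5 = 12; 12−1 = 11
i=2: 11 = 7 + 4 (b=7); 7→8: 8 + 4 = 12; 12−1 = 11
i=3: 11 = 8 + 3 (b=8); 8→9: 9 + 3 = 12; 12−1 = 11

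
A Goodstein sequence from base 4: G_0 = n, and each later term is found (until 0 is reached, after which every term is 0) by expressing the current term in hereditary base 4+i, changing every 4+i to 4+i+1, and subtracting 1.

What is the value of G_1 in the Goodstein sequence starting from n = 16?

24

(0) 16|_4 = 4^2 ↦ 5^2|_5 = 25 ⇒ 24
(1) 24|_5 = 4·5 + 4 ↦ 4·6 + 4|_6 = 28 ⇒ 27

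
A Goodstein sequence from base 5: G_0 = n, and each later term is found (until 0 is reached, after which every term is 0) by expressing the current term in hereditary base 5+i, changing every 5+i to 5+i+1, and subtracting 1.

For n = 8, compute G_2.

8

i=0: 8 = 5 + 3 (b=5); 5→6: 6 + 3 = 9; 9−1 = 8
i=1: 8 = 6 + 2 (b=6); 6→7: 7 + 2 = 9; 9−1 = 8
i=2: 8 = 7 + 1 (b=7); 7→8: 8 + 1 = 9; 9−1 = 8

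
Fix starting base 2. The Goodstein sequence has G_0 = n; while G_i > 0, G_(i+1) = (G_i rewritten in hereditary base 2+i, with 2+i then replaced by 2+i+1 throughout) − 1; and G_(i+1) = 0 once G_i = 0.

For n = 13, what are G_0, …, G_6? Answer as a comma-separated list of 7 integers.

13, 108, 1279, 16092, 280711, 5765998, 134219479

13 —HB2→ 2^(2 + 1) + 2^2 + 1 —bump→ 3^(3 + 1) + 3^3 + 1 = 109 —(−1)→ 108
108 —HB3→ 3^(3 + 1) + 3^3 —bump→ 4^(4 + 1) + 4^4 = 1280 —(−1)→ 1279
1279 —HB4→ 4^(4 + 1) + 3·4^3 + 3·4^2 + 3·4 + 3 —bump→ 5^(5 + 1) + 3·5^3 + 3·5^2 + 3·5 + 3 = 16093 —(−1)→ 16092
16092 —HB5→ 5^(5 + 1) + 3·5^3 + 3·5^2 + 3·5 + 2 —bump→ 6^(6 + 1) + 3·6^3 + 3·6^2 + 3·6 + 2 = 280712 —(−1)→ 280711
280711 —HB6→ 6^(6 + 1) + 3·6^3 + 3·6^2 + 3·6 + 1 —bump→ 7^(7 + 1) + 3·7^3 + 3·7^2 + 3·7 + 1 = 5765999 —(−1)→ 5765998
5765998 —HB7→ 7^(7 + 1) + 3·7^3 + 3·7^2 + 3·7 —bump→ 8^(8 + 1) + 3·8^3 + 3·8^2 + 3·8 = 134219480 —(−1)→ 134219479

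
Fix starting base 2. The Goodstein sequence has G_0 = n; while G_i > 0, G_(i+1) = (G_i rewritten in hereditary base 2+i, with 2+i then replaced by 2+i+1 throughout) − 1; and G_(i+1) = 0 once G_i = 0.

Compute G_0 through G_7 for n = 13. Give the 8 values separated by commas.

13, 108, 1279, 16092, 280711, 5765998, 134219479, 3486786855

G_0=13  [base 2] 2^(2 + 1) + 2^2 + 1  →[2↦3]→  3^(3 + 1) + 3^3 + 1 = 109  −1 ⇒ G_1=108
G_1=108  [base 3] 3^(3 + 1) + 3^3  →[3↦4]→  4^(4 + 1) + 4^4 = 1280  −1 ⇒ G_2=1279
G_2=1279  [base 4] 4^(4 + 1) + 3·4^3 + 3·4^2 + 3·4 + 3  →[4↦5]→  5^(5 + 1) + 3·5^3 + 3·5^2 + 3·5 + 3 = 16093  −1 ⇒ G_3=16092
G_3=16092  [base 5] 5^(5 + 1) + 3·5^3 + 3·5^2 + 3·5 + 2  →[5↦6]→  6^(6 + 1) + 3·6^3 + 3·6^2 + 3·6 + 2 = 280712  −1 ⇒ G_4=280711
G_4=280711  [base 6] 6^(6 + 1) + 3·6^3 + 3·6^2 + 3·6 + 1  →[6↦7]→  7^(7 + 1) + 3·7^3 + 3·7^2 + 3·7 + 1 = 5765999  −1 ⇒ G_5=5765998
G_5=5765998  [base 7] 7^(7 + 1) + 3·7^3 + 3·7^2 + 3·7  →[7↦8]→  8^(8 + 1) + 3·8^3 + 3·8^2 + 3·8 = 134219480  −1 ⇒ G_6=134219479
G_6=134219479  [base 8] 8^(8 + 1) + 3·8^3 + 3·8^2 + 2·8 + 7  →[8↦9]→  9^(9 + 1) + 3·9^3 + 3·9^2 + 2·9 + 7 = 3486786856  −1 ⇒ G_7=3486786855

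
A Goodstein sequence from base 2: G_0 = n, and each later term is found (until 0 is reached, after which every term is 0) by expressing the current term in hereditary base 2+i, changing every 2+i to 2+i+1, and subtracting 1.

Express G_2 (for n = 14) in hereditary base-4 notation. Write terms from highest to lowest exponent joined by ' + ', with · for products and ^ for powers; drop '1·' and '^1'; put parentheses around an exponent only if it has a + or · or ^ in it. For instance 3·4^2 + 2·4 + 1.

14 —HB2→ 2^(2 + 1) + 2^2 + 2 —bump→ 3^(3 + 1) + 3^3 + 3 = 111 —(−1)→ 110
110 —HB3→ 3^(3 + 1) + 3^3 + 2 —bump→ 4^(4 + 1) + 4^4 + 2 = 1282 —(−1)→ 1281
1281 —HB4→ 4^(4 + 1) + 4^4 + 1 —bump→ 5^(5 + 1) + 5^5 + 1 = 18751 —(−1)→ 18750

4^(4 + 1) + 4^4 + 1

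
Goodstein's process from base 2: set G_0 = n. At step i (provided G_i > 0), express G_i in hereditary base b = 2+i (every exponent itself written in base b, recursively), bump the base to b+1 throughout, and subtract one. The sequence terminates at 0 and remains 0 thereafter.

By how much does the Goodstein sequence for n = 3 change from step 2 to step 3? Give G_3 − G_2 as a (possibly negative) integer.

i=0: 3 = 2 + 1 (b=2); 2→3: 3 + 1 = 4; 4−1 = 3
i=1: 3 = 3 (b=3); 3→4: 4 = 4; 4−1 = 3
i=2: 3 = 3 (b=4); 4→5: 3 = 3; 3−1 = 2

-1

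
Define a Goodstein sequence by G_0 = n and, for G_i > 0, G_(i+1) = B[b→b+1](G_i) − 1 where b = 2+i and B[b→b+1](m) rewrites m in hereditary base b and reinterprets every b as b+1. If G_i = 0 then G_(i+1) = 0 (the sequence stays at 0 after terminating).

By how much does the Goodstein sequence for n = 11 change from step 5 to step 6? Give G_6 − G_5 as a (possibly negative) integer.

128452926

[0] 11 ≡ 2^(2 + 1) + 2 + 1 (base 2). Lift 3: 85. −1: 84.
[1] 84 ≡ 3^(3 + 1) + 3 (base 3). Lift 4: 1028. −1: 1027.
[2] 1027 ≡ 4^(4 + 1) + 3 (base 4). Lift 5: 15628. −1: 15627.
[3] 15627 ≡ 5^(5 + 1) + 2 (base 5). Lift 6: 279938. −1: 279937.
[4] 279937 ≡ 6^(6 + 1) + 1 (base 6). Lift 7: 5764802. −1: 5764801.
[5] 5764801 ≡ 7^(7 + 1) (base 7). Lift 8: 134217728. −1: 134217727.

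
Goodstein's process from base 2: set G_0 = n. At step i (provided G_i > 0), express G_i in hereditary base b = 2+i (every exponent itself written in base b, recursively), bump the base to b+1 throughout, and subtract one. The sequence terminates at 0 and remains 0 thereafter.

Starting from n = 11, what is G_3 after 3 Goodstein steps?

15627

G_0=11  [base 2] 2^(2 + 1) + 2 + 1  →[2↦3]→  3^(3 + 1) + 3 + 1 = 85  −1 ⇒ G_1=84
G_1=84  [base 3] 3^(3 + 1) + 3  →[3↦4]→  4^(4 + 1) + 4 = 1028  −1 ⇒ G_2=1027
G_2=1027  [base 4] 4^(4 + 1) + 3  →[4↦5]→  5^(5 + 1) + 3 = 15628  −1 ⇒ G_3=15627
G_3=15627  [base 5] 5^(5 + 1) + 2  →[5↦6]→  6^(6 + 1) + 2 = 279938  −1 ⇒ G_4=279937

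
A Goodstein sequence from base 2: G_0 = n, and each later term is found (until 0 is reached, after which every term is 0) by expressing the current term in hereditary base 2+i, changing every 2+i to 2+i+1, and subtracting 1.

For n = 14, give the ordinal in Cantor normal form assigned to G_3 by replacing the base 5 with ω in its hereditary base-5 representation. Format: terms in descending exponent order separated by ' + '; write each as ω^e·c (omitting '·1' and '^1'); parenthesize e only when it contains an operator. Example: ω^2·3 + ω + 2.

ω^(ω + 1) + ω^ω

G_0 = 14. HB_2(14) = 2^(2 + 1) + 2^2 + 2. Bump = 111. G_1 = 110.
G_1 = 110. HB_3(110) = 3^(3 + 1) + 3^3 + 2. Bump = 1282. G_2 = 1281.
G_2 = 1281. HB_4(1281) = 4^(4 + 1) + 4^4 + 1. Bump = 18751. G_3 = 18750.
G_3 = 18750. HB_5(18750) = 5^(5 + 1) + 5^5. Bump = 326592. G_4 = 326591.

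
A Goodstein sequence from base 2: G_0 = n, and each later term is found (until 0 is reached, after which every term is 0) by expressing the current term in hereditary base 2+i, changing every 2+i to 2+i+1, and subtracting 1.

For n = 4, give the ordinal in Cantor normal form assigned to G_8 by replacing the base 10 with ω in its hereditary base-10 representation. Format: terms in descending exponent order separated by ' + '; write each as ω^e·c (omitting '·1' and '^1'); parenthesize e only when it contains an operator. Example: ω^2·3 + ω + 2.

ω^2·2 + ω + 1

4 —HB2→ 2^2 —bump→ 3^3 = 27 —(−1)→ 26
26 —HB3→ 2·3^2 + 2·3 + 2 —bump→ 2·4^2 + 2·4 + 2 = 42 —(−1)→ 41
41 —HB4→ 2·4^2 + 2·4 + 1 —bump→ 2·5^2 + 2·5 + 1 = 61 —(−1)→ 60
60 —HB5→ 2·5^2 + 2·5 —bump→ 2·6^2 + 2·6 = 84 —(−1)→ 83
83 —HB6→ 2·6^2 + 6 + 5 —bump→ 2·7^2 + 7 + 5 = 110 —(−1)→ 109
109 —HB7→ 2·7^2 + 7 + 4 —bump→ 2·8^2 + 8 + 4 = 140 —(−1)→ 139
139 —HB8→ 2·8^2 + 8 + 3 —bump→ 2·9^2 + 9 + 3 = 174 —(−1)→ 173
173 —HB9→ 2·9^2 + 9 + 2 —bump→ 2·10^2 + 10 + 2 = 212 —(−1)→ 211
211 —HB10→ 2·10^2 + 10 + 1 —bump→ 2·11^2 + 11 + 1 = 254 —(−1)→ 253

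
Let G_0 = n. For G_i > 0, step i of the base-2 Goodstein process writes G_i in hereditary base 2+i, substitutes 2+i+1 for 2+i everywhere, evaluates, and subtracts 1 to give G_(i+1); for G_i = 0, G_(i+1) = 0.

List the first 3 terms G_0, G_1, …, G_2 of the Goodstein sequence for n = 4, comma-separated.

4 —HB2→ 2^2 —bump→ 3^3 = 27 —(−1)→ 26
26 —HB3→ 2·3^2 + 2·3 + 2 —bump→ 2·4^2 + 2·4 + 2 = 42 —(−1)→ 41

4, 26, 41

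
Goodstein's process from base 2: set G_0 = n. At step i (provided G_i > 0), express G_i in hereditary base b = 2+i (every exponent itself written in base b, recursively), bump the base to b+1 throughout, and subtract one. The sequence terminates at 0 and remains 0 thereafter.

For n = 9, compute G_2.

G_0=9  [base 2] 2^(2 + 1) + 1  →[2↦3]→  3^(3 + 1) + 1 = 82  −1 ⇒ G_1=81
G_1=81  [base 3] 3^(3 + 1)  →[3↦4]→  4^(4 + 1) = 1024  −1 ⇒ G_2=1023
G_2=1023  [base 4] 3·4^4 + 3·4^3 + 3·4^2 + 3·4 + 3  →[4↦5]→  3·5^5 + 3·5^3 + 3·5^2 + 3·5 + 3 = 9843  −1 ⇒ G_3=9842

1023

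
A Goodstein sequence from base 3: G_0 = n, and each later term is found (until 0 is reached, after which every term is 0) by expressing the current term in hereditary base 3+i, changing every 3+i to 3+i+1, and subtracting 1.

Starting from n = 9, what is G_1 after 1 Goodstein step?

G_0 = 9. HB_3(9) = 3^2. Bump = 16. G_1 = 15.
G_1 = 15. HB_4(15) = 3·4 + 3. Bump = 18. G_2 = 17.

15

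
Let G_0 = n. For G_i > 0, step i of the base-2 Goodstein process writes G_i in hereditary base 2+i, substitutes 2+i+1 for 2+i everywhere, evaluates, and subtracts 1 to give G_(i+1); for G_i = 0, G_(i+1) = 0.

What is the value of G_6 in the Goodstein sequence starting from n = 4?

139

[0] 4 ≡ 2^2 (base 2). Lift 3: 27. −1: 26.
[1] 26 ≡ 2·3^2 + 2·3 + 2 (base 3). Lift 4: 42. −1: 41.
[2] 41 ≡ 2·4^2 + 2·4 + 1 (base 4). Lift 5: 61. −1: 60.
[3] 60 ≡ 2·5^2 + 2·5 (base 5). Lift 6: 84. −1: 83.
[4] 83 ≡ 2·6^2 + 6 + 5 (base 6). Lift 7: 110. −1: 109.
[5] 109 ≡ 2·7^2 + 7 + 4 (base 7). Lift 8: 140. −1: 139.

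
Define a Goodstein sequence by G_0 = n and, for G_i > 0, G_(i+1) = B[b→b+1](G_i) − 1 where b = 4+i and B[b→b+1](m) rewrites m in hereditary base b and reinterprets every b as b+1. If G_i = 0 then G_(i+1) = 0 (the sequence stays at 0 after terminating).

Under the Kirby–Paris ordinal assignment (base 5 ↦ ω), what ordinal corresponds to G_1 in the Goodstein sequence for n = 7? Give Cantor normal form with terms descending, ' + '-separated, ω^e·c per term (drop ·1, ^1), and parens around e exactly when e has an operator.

ω + 2

7 —HB4→ 4 + 3 —bump→ 5 + 3 = 8 —(−1)→ 7
7 —HB5→ 5 + 2 —bump→ 6 + 2 = 8 —(−1)→ 7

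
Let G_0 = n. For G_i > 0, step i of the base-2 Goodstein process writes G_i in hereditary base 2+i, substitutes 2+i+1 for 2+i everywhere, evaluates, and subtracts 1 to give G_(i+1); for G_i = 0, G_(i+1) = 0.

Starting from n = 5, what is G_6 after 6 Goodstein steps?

5 —HB2→ 2^2 + 1 —bump→ 3^3 + 1 = 28 —(−1)→ 27
27 —HB3→ 3^3 —bump→ 4^4 = 256 —(−1)→ 255
255 —HB4→ 3·4^3 + 3·4^2 + 3·4 + 3 —bump→ 3·5^3 + 3·5^2 + 3·5 + 3 = 468 —(−1)→ 467
467 —HB5→ 3·5^3 + 3·5^2 + 3·5 + 2 —bump→ 3·6^3 + 3·6^2 + 3·6 + 2 = 776 —(−1)→ 775
775 —HB6→ 3·6^3 + 3·6^2 + 3·6 + 1 —bump→ 3·7^3 + 3·7^2 + 3·7 + 1 = 1198 —(−1)→ 1197
1197 —HB7→ 3·7^3 + 3·7^2 + 3·7 —bump→ 3·8^3 + 3·8^2 + 3·8 = 1752 —(−1)→ 1751

1751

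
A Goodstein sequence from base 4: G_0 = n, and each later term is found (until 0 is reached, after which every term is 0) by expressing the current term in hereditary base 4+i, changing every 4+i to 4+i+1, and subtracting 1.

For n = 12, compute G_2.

15

G_0=12  [base 4] 3·4  →[4↦5]→  3·5 = 15  −1 ⇒ G_1=14
G_1=14  [base 5] 2·5 + 4  →[5↦6]→  2·6 + 4 = 16  −1 ⇒ G_2=15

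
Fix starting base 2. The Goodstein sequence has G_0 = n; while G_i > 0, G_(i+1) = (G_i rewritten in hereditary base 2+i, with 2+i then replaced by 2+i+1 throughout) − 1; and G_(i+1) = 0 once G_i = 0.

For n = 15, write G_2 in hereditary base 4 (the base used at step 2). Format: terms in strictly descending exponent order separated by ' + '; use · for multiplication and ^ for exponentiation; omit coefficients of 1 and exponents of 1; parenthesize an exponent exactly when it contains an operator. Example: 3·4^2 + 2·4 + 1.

4^(4 + 1) + 4^4 + 3

[0] 15 ≡ 2^(2 + 1) + 2^2 + 2 + 1 (base 2). Lift 3: 112. −1: 111.
[1] 111 ≡ 3^(3 + 1) + 3^3 + 3 (base 3). Lift 4: 1284. −1: 1283.
[2] 1283 ≡ 4^(4 + 1) + 4^4 + 3 (base 4). Lift 5: 18753. −1: 18752.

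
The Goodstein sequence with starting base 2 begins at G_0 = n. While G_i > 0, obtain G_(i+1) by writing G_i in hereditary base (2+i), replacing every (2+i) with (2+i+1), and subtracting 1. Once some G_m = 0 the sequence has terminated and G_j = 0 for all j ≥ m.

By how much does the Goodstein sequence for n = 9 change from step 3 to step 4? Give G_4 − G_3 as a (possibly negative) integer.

9 —HB2→ 2^(2 + 1) + 1 —bump→ 3^(3 + 1) + 1 = 82 —(−1)→ 81
81 —HB3→ 3^(3 + 1) —bump→ 4^(4 + 1) = 1024 —(−1)→ 1023
1023 —HB4→ 3·4^4 + 3·4^3 + 3·4^2 + 3·4 + 3 —bump→ 3·5^5 + 3·5^3 + 3·5^2 + 3·5 + 3 = 9843 —(−1)→ 9842
9842 —HB5→ 3·5^5 + 3·5^3 + 3·5^2 + 3·5 + 2 —bump→ 3·6^6 + 3·6^3 + 3·6^2 + 3·6 + 2 = 140744 —(−1)→ 140743

130901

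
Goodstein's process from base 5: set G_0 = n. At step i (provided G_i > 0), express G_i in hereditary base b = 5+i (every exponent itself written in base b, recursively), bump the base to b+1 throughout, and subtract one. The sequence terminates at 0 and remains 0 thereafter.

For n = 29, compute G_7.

[0] 29 ≡ 5^2 + 4 (base 5). Lift 6: 40. −1: 39.
[1] 39 ≡ 6^2 + 3 (base 6). Lift 7: 52. −1: 51.
[2] 51 ≡ 7^2 + 2 (base 7). Lift 8: 66. −1: 65.
[3] 65 ≡ 8^2 + 1 (base 8). Lift 9: 82. −1: 81.
[4] 81 ≡ 9^2 (base 9). Lift 10: 100. −1: 99.
[5] 99 ≡ 9·10 + 9 (base 10). Lift 11: 108. −1: 107.
[6] 107 ≡ 9·11 + 8 (base 11). Lift 12: 116. −1: 115.
[7] 115 ≡ 9·12 + 7 (base 12). Lift 13: 124. −1: 123.

115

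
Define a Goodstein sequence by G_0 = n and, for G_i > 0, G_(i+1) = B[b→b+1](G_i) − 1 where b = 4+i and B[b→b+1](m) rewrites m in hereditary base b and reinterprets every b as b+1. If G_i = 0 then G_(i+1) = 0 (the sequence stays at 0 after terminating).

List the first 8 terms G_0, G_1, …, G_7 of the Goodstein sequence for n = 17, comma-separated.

(0) 17|_4 = 4^2 + 1 ↦ 5^2 + 1|_5 = 26 ⇒ 25
(1) 25|_5 = 5^2 ↦ 6^2|_6 = 36 ⇒ 35
(2) 35|_6 = 5·6 + 5 ↦ 5·7 + 5|_7 = 40 ⇒ 39
(3) 39|_7 = 5·7 + 4 ↦ 5·8 + 4|_8 = 44 ⇒ 43
(4) 43|_8 = 5·8 + 3 ↦ 5·9 + 3|_9 = 48 ⇒ 47
(5) 47|_9 = 5·9 + 2 ↦ 5·10 + 2|_10 = 52 ⇒ 51
(6) 51|_10 = 5·10 + 1 ↦ 5·11 + 1|_11 = 56 ⇒ 55

17, 25, 35, 39, 43, 47, 51, 55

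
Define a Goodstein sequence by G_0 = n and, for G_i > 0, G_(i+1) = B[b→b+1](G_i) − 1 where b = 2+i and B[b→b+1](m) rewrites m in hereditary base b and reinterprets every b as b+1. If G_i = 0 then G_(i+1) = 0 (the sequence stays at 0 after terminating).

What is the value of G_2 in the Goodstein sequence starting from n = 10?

step 0: 10 = 2^(2 + 1) + 2; sub 3 for 2: 3^(3 + 1) + 3; = 84; G_1 = 84−1 = 83
step 1: 83 = 3^(3 + 1) + 2; sub 4 for 3: 4^(4 + 1) + 2; = 1026; G_2 = 1026−1 = 1025
step 2: 1025 = 4^(4 + 1) + 1; sub 5 for 4: 5^(5 + 1) + 1; = 15626; G_3 = 15626−1 = 15625

1025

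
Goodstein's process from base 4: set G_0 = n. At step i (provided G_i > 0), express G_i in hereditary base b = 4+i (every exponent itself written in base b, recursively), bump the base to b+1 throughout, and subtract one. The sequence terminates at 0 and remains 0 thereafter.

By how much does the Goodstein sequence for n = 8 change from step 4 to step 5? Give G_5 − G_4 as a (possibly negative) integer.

0

base 4: 8 = 2·4; at 5: 2·5 = 10; next = 9
base 5: 9 = 5 + 4; at 6: 6 + 4 = 10; next = 9
base 6: 9 = 6 + 3; at 7: 7 + 3 = 10; next = 9
base 7: 9 = 7 + 2; at 8: 8 + 2 = 10; next = 9
base 8: 9 = 8 + 1; at 9: 9 + 1 = 10; next = 9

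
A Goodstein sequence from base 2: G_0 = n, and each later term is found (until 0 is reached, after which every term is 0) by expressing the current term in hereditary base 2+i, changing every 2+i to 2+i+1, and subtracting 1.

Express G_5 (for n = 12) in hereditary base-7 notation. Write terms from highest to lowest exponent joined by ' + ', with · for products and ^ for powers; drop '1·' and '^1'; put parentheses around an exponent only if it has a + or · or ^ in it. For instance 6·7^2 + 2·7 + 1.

G_0=12  [base 2] 2^(2 + 1) + 2^2  →[2↦3]→  3^(3 + 1) + 3^3 = 108  −1 ⇒ G_1=107
G_1=107  [base 3] 3^(3 + 1) + 2·3^2 + 2·3 + 2  →[3↦4]→  4^(4 + 1) + 2·4^2 + 2·4 + 2 = 1066  −1 ⇒ G_2=1065
G_2=1065  [base 4] 4^(4 + 1) + 2·4^2 + 2·4 + 1  →[4↦5]→  5^(5 + 1) + 2·5^2 + 2·5 + 1 = 15686  −1 ⇒ G_3=15685
G_3=15685  [base 5] 5^(5 + 1) + 2·5^2 + 2·5  →[5↦6]→  6^(6 + 1) + 2·6^2 + 2·6 = 280020  −1 ⇒ G_4=280019
G_4=280019  [base 6] 6^(6 + 1) + 2·6^2 + 6 + 5  →[6↦7]→  7^(7 + 1) + 2·7^2 + 7 + 5 = 5764911  −1 ⇒ G_5=5764910
G_5=5764910  [base 7] 7^(7 + 1) + 2·7^2 + 7 + 4  →[7↦8]→  8^(8 + 1) + 2·8^2 + 8 + 4 = 134217868  −1 ⇒ G_6=134217867

7^(7 + 1) + 2·7^2 + 7 + 4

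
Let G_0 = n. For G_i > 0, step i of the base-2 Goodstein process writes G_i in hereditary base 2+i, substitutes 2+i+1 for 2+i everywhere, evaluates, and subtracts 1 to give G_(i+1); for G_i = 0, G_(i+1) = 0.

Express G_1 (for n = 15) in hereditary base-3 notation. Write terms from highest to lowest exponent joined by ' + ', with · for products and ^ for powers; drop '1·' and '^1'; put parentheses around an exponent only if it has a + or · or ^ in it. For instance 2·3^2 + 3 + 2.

3^(3 + 1) + 3^3 + 3

step 0: 15 = 2^(2 + 1) + 2^2 + 2 + 1; sub 3 for 2: 3^(3 + 1) + 3^3 + 3 + 1; = 112; G_1 = 112−1 = 111
step 1: 111 = 3^(3 + 1) + 3^3 + 3; sub 4 for 3: 4^(4 + 1) + 4^4 + 4; = 1284; G_2 = 1284−1 = 1283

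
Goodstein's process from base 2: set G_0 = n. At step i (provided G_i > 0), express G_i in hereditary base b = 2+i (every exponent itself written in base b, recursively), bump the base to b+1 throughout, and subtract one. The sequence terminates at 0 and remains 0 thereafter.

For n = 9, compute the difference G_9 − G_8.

825935012890

G_0=9  [base 2] 2^(2 + 1) + 1  →[2↦3]→  3^(3 + 1) + 1 = 82  −1 ⇒ G_1=81
G_1=81  [base 3] 3^(3 + 1)  →[3↦4]→  4^(4 + 1) = 1024  −1 ⇒ G_2=1023
G_2=1023  [base 4] 3·4^4 + 3·4^3 + 3·4^2 + 3·4 + 3  →[4↦5]→  3·5^5 + 3·5^3 + 3·5^2 + 3·5 + 3 = 9843  −1 ⇒ G_3=9842
G_3=9842  [base 5] 3·5^5 + 3·5^3 + 3·5^2 + 3·5 + 2  →[5↦6]→  3·6^6 + 3·6^3 + 3·6^2 + 3·6 + 2 = 140744  −1 ⇒ G_4=140743
G_4=140743  [base 6] 3·6^6 + 3·6^3 + 3·6^2 + 3·6 + 1  →[6↦7]→  3·7^7 + 3·7^3 + 3·7^2 + 3·7 + 1 = 2471827  −1 ⇒ G_5=2471826
G_5=2471826  [base 7] 3·7^7 + 3·7^3 + 3·7^2 + 3·7  →[7↦8]→  3·8^8 + 3·8^3 + 3·8^2 + 3·8 = 50333400  −1 ⇒ G_6=50333399
G_6=50333399  [base 8] 3·8^8 + 3·8^3 + 3·8^2 + 2·8 + 7  →[8↦9]→  3·9^9 + 3·9^3 + 3·9^2 + 2·9 + 7 = 1162263922  −1 ⇒ G_7=1162263921
G_7=1162263921  [base 9] 3·9^9 + 3·9^3 + 3·9^2 + 2·9 + 6  →[9↦10]→  3·10^10 + 3·10^3 + 3·10^2 + 2·10 + 6 = 30000003326  −1 ⇒ G_8=30000003325
G_8=30000003325  [base 10] 3·10^10 + 3·10^3 + 3·10^2 + 2·10 + 5  →[10↦11]→  3·11^11 + 3·11^3 + 3·11^2 + 2·11 + 5 = 855935016216  −1 ⇒ G_9=855935016215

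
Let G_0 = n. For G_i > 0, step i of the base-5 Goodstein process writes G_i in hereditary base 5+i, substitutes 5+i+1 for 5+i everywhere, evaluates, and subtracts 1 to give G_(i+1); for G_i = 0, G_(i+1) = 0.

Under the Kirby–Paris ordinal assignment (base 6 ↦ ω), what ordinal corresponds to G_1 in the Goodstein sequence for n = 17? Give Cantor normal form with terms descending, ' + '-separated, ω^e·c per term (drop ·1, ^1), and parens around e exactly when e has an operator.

ω·3 + 1

G_0=17  [base 5] 3·5 + 2  →[5↦6]→  3·6 + 2 = 20  −1 ⇒ G_1=19
G_1=19  [base 6] 3·6 + 1  →[6↦7]→  3·7 + 1 = 22  −1 ⇒ G_2=21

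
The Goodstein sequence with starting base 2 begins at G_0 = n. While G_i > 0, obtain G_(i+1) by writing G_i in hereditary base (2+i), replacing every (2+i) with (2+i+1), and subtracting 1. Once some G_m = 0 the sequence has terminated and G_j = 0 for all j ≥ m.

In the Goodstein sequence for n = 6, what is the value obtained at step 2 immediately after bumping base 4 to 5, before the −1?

3126

i=0: 6 = 2^2 + 2 (b=2); 2→3: 3^3 + 3 = 30; 30−1 = 29
i=1: 29 = 3^3 + 2 (b=3); 3→4: 4^4 + 2 = 258; 258−1 = 257
i=2: 257 = 4^4 + 1 (b=4); 4→5: 5^5 + 1 = 3126; 3126−1 = 3125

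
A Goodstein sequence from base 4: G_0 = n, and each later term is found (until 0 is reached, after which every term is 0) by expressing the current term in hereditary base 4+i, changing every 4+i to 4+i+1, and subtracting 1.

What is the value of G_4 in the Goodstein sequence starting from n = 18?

53

(0) 18|_4 = 4^2 + 2 ↦ 5^2 + 2|_5 = 27 ⇒ 26
(1) 26|_5 = 5^2 + 1 ↦ 6^2 + 1|_6 = 37 ⇒ 36
(2) 36|_6 = 6^2 ↦ 7^2|_7 = 49 ⇒ 48
(3) 48|_7 = 6·7 + 6 ↦ 6·8 + 6|_8 = 54 ⇒ 53
(4) 53|_8 = 6·8 + 5 ↦ 6·9 + 5|_9 = 59 ⇒ 58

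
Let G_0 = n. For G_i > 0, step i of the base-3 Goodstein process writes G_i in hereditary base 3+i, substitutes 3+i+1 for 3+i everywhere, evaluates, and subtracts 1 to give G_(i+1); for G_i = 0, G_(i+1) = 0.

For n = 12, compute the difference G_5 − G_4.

14

12 —HB3→ 3^2 + 3 —bump→ 4^2 + 4 = 20 —(−1)→ 19
19 —HB4→ 4^2 + 3 —bump→ 5^2 + 3 = 28 —(−1)→ 27
27 —HB5→ 5^2 + 2 —bump→ 6^2 + 2 = 38 —(−1)→ 37
37 —HB6→ 6^2 + 1 —bump→ 7^2 + 1 = 50 —(−1)→ 49
49 —HB7→ 7^2 —bump→ 8^2 = 64 —(−1)→ 63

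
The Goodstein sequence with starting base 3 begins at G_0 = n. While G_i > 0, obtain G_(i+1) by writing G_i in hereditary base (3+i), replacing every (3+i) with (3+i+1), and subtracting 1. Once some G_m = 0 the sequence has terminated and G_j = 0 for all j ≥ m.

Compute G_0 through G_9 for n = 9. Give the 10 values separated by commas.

9 —HB3→ 3^2 —bump→ 4^2 = 16 —(−1)→ 15
15 —HB4→ 3·4 + 3 —bump→ 3·5 + 3 = 18 —(−1)→ 17
17 —HB5→ 3·5 + 2 —bump→ 3·6 + 2 = 20 —(−1)→ 19
19 —HB6→ 3·6 + 1 —bump→ 3·7 + 1 = 22 —(−1)→ 21
21 —HB7→ 3·7 —bump→ 3·8 = 24 —(−1)→ 23
23 —HB8→ 2·8 + 7 —bump→ 2·9 + 7 = 25 —(−1)→ 24
24 —HB9→ 2·9 + 6 —bump→ 2·10 + 6 = 26 —(−1)→ 25
25 —HB10→ 2·10 + 5 —bump→ 2·11 + 5 = 27 —(−1)→ 26
26 —HB11→ 2·11 + 4 —bump→ 2·12 + 4 = 28 —(−1)→ 27

9, 15, 17, 19, 21, 23, 24, 25, 26, 27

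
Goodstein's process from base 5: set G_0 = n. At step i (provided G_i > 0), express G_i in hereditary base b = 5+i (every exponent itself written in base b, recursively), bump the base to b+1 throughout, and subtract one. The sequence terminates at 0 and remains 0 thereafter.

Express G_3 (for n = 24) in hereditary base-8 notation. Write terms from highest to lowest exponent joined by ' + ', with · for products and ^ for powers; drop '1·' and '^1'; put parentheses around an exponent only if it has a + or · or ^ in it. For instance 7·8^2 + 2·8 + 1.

4·8 + 1

i=0: 24 = 4·5 + 4 (b=5); 5→6: 4·6 + 4 = 28; 28−1 = 27
i=1: 27 = 4·6 + 3 (b=6); 6→7: 4·7 + 3 = 31; 31−1 = 30
i=2: 30 = 4·7 + 2 (b=7); 7→8: 4·8 + 2 = 34; 34−1 = 33
i=3: 33 = 4·8 + 1 (b=8); 8→9: 4·9 + 1 = 37; 37−1 = 36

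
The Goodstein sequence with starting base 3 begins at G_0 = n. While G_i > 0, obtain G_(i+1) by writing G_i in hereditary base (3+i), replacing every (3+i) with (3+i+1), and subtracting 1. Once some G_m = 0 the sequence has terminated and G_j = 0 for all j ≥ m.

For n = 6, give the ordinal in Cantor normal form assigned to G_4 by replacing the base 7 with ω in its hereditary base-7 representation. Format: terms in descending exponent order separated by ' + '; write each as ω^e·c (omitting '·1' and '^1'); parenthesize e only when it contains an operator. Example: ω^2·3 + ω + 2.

base 3: 6 = 2·3; at 4: 2·4 = 8; next = 7
base 4: 7 = 4 + 3; at 5: 5 + 3 = 8; next = 7
base 5: 7 = 5 + 2; at 6: 6 + 2 = 8; next = 7
base 6: 7 = 6 + 1; at 7: 7 + 1 = 8; next = 7
base 7: 7 = 7; at 8: 8 = 8; next = 7

ω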